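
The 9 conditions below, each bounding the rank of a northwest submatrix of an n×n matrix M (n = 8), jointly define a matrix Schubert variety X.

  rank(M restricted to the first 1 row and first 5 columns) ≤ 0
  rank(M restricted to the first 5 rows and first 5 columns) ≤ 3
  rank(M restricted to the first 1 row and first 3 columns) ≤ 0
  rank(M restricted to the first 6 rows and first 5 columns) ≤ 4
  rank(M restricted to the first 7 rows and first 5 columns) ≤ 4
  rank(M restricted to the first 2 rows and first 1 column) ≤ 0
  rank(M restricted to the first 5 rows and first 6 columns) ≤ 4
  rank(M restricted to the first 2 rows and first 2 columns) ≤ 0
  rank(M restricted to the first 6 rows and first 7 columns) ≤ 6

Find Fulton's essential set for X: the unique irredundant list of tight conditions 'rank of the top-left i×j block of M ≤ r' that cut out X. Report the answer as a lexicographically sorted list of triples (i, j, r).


The tightest implied rank at each (i,j), from the 9 conditions:

  0, 0, 0, 0, 0, 1, 1, 1
  0, 0, 1, 1, 1, 2, 2, 2
  1, 1, 2, 2, 2, 3, 3, 3
  1, 2, 3, 3, 3, 4, 4, 4
  1, 2, 3, 3, 3, 4, 5, 5
  1, 2, 3, 4, 4, 5, 6, 6
  1, 2, 3, 4, 4, 5, 6, 7
  1, 2, 3, 4, 5, 6, 7, 8

so w = (6, 3, 1, 2, 7, 4, 8, 5).

D(w) has 10 cells with 4 SE-corners; essential set:

[(1, 5, 0), (2, 2, 0), (5, 5, 3), (7, 5, 4)]


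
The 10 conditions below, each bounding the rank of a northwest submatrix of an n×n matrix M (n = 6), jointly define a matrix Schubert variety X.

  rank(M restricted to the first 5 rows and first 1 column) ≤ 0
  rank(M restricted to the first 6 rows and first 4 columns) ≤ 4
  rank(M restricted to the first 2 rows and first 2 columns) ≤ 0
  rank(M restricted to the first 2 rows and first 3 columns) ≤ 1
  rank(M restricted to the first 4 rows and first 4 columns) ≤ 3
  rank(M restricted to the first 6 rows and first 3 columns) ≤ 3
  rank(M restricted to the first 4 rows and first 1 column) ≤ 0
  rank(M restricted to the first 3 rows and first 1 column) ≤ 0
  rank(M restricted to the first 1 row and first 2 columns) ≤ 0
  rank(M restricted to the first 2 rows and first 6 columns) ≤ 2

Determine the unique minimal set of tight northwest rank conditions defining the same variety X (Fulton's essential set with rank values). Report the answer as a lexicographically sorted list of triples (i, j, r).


The tightest implied rank at each (i,j), from the 10 conditions:

  row 1: 0  0  1  1  1  1
  row 2: 0  0  1  2  2  2
  row 3: 0  1  2  3  3  3
  row 4: 0  1  2  3  4  4
  row 5: 0  1  2  3  4  5
  row 6: 1  2  3  4  5  6

reading off 1-entries of Δ²R: w = (3, 4, 2, 5, 6, 1).

|D(w)|=7, |Ess(w)|=2:

[(2, 2, 0), (5, 1, 0)]


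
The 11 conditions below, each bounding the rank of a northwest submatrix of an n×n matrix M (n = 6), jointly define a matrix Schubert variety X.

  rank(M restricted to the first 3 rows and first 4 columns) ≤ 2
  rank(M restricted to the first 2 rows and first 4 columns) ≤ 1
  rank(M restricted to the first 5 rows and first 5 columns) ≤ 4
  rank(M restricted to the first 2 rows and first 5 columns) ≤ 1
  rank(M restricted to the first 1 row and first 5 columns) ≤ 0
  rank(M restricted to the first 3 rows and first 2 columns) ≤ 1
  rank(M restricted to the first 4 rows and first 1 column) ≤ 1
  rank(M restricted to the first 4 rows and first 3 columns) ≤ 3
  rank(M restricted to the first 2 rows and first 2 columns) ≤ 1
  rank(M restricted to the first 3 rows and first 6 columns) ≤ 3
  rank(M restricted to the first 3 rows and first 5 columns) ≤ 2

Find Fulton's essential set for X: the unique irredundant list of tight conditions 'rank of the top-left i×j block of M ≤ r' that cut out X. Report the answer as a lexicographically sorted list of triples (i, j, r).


The tightest implied rank at each (i,j), from the 11 conditions:

  row 1: 0 | 0 | 0 | 0 | 0 | 1
  row 2: 1 | 1 | 1 | 1 | 1 | 2
  row 3: 1 | 1 | 2 | 2 | 2 | 3
  row 4: 1 | 2 | 3 | 3 | 3 | 4
  row 5: 1 | 2 | 3 | 4 | 4 | 5
  row 6: 1 | 2 | 3 | 4 | 5 | 6

reading off 1-entries of Δ²R: w = (6, 1, 3, 2, 4, 5).

|D(w)|=6, |Ess(w)|=2:

[(1, 5, 0), (3, 2, 1)]


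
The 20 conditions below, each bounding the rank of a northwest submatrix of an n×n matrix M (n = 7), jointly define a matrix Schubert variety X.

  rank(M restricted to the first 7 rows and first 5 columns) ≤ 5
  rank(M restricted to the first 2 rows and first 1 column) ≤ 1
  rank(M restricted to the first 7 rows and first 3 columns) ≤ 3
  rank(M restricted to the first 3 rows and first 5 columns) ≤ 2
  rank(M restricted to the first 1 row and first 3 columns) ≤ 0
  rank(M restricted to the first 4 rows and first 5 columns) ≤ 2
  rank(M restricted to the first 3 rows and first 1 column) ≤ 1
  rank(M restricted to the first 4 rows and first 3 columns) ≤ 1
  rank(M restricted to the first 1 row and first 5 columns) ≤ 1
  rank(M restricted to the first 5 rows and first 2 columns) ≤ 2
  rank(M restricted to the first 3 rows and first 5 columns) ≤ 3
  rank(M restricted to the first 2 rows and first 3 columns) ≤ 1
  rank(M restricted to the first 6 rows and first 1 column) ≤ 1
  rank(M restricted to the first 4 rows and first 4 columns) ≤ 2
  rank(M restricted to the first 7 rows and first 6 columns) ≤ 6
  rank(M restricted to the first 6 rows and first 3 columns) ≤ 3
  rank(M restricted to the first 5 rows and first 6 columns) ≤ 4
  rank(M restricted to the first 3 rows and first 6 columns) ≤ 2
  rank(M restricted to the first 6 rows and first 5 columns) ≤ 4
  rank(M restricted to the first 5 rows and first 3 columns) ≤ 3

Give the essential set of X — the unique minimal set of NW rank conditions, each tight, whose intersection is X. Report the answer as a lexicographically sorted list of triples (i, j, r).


Propagating the 20 rank bounds to every northwest block:

  R[1]: 0  0  0  1  1  1  1
  R[2]: 1  1  1  2  2  2  2
  R[3]: 1  1  1  2  2  2  3
  R[4]: 1  1  1  2  2  3  4
  R[5]: 1  2  2  3  3  4  5
  R[6]: 1  2  3  4  4  5  6
  R[7]: 1  2  3  4  5  6  7

giving w = (4, 1, 7, 6, 2, 3, 5) via Δ²R.

Rothe diagram D(w) (10 cells), 4 SE-corners (essential conditions):

[(1, 3, 0), (3, 6, 2), (4, 3, 1), (4, 5, 2)]


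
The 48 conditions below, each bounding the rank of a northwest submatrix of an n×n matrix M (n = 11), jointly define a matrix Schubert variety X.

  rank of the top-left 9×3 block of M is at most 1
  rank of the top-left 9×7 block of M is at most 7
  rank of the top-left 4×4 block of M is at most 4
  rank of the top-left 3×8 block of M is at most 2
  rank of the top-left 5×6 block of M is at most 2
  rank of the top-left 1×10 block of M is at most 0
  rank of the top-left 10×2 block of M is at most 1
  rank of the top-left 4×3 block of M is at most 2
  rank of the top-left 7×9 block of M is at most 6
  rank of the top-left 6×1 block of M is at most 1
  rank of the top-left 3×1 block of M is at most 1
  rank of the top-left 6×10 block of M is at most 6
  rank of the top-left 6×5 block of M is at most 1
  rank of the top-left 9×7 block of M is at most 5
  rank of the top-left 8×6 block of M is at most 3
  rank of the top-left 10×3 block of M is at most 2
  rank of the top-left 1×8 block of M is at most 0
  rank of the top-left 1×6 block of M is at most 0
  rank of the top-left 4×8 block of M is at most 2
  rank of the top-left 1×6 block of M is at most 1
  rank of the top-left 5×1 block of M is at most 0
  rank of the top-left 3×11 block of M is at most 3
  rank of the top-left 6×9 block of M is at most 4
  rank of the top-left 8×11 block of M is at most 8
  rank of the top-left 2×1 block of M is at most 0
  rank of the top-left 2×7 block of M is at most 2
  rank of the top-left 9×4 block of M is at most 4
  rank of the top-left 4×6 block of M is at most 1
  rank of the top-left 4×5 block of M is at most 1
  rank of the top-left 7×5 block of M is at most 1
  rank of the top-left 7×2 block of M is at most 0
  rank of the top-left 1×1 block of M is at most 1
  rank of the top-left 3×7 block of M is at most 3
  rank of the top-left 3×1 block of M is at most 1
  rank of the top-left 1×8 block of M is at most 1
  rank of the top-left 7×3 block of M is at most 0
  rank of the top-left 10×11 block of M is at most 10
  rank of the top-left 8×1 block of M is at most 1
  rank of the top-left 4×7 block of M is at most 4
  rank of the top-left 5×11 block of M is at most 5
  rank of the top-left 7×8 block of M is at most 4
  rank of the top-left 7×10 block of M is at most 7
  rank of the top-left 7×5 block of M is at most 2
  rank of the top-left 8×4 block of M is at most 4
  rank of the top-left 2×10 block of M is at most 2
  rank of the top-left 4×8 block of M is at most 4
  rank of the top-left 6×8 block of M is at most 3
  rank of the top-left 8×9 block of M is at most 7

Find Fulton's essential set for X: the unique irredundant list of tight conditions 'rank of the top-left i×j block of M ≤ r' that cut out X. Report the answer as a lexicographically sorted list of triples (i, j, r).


Propagating the 48 rank bounds to every northwest block:

  row 1: 0 | 0 | 0 | 0 | 0 | 0 | 0 | 0 | 0 | 0 | 1
  row 2: 0 | 0 | 0 | 1 | 1 | 1 | 1 | 1 | 1 | 1 | 2
  row 3: 0 | 0 | 0 | 1 | 1 | 1 | 2 | 2 | 2 | 2 | 3
  row 4: 0 | 0 | 0 | 1 | 1 | 1 | 2 | 2 | 3 | 3 | 4
  row 5: 0 | 0 | 0 | 1 | 1 | 2 | 3 | 3 | 4 | 4 | 5
  row 6: 0 | 0 | 0 | 1 | 1 | 2 | 3 | 3 | 4 | 5 | 6
  row 7: 0 | 0 | 0 | 1 | 1 | 2 | 3 | 4 | 5 | 6 | 7
  row 8: 1 | 1 | 1 | 2 | 2 | 3 | 4 | 5 | 6 | 7 | 8
  row 9: 1 | 1 | 1 | 2 | 3 | 4 | 5 | 6 | 7 | 8 | 9
  row 10: 1 | 1 | 2 | 3 | 4 | 5 | 6 | 7 | 8 | 9 | 10
  row 11: 1 | 2 | 3 | 4 | 5 | 6 | 7 | 8 | 9 | 10 | 11

hence w(1..11) = (11, 4, 7, 9, 6, 10, 8, 1, 5, 3, 2).

|D(w)|=40, |Ess(w)|=8:

[(1, 10, 0), (4, 6, 1), (4, 8, 2), (6, 8, 3), (7, 3, 0), (7, 5, 1), (9, 3, 1), (10, 2, 1)]


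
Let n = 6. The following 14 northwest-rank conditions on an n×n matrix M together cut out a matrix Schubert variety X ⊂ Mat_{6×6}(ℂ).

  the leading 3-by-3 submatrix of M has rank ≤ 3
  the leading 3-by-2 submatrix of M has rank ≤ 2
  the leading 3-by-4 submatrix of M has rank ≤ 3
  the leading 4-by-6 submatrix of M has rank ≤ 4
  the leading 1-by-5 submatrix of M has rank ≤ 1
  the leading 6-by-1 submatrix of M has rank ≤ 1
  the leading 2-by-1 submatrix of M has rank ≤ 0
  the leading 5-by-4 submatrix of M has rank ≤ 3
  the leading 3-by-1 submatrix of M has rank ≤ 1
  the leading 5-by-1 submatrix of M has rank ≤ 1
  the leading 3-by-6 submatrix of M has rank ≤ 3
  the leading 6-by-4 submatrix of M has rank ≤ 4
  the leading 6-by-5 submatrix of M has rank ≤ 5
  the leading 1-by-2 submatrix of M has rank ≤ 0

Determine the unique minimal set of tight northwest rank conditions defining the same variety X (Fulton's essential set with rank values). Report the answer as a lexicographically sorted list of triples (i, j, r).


Computing R[i][j] = min implied NW-rank bound (n=6, 14 conditions):

  0  0  1  1  1  1
  0  1  2  2  2  2
  1  2  3  3  3  3
  1  2  3  3  4  4
  1  2  3  3  4  5
  1  2  3  4  5  6

second differences of R give the permutation w = (3, 2, 1, 5, 6, 4).

3 SE-corners of the 5-cell Rothe diagram give Ess(w):

[(1, 2, 0), (2, 1, 0), (5, 4, 3)]


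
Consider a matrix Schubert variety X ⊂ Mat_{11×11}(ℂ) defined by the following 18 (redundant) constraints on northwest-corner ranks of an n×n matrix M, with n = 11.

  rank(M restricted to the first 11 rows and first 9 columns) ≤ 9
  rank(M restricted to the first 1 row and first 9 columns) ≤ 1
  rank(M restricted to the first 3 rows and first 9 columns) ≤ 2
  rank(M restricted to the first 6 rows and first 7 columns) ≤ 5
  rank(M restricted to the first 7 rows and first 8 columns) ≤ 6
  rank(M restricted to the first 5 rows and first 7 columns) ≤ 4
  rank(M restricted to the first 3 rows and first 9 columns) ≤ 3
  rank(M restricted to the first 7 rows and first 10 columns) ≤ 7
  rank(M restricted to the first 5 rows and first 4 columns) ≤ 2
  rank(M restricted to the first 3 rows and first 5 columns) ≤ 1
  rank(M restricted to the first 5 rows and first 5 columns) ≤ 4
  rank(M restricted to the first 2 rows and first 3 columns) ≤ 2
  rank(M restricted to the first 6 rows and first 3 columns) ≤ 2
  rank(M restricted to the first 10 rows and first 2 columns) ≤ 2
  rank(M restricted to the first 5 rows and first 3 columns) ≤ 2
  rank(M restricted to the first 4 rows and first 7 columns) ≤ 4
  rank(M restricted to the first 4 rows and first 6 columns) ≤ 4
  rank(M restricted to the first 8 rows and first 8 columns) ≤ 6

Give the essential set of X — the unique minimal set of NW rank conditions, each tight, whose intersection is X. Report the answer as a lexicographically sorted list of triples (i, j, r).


Reconstructing r_w from the 18 given conditions:

  R[1]: 1  1  1  1  1  1  1  1  1  1  1
  R[2]: 1  1  1  1  1  2  2  2  2  2  2
  R[3]: 1  1  1  1  1  2  2  2  2  3  3
  R[4]: 1  2  2  2  2  3  3  3  3  4  4
  R[5]: 1  2  2  2  3  4  4  4  4  5  5
  R[6]: 1  2  2  3  4  5  5  5  5  6  6
  R[7]: 1  2  3  4  5  6  6  6  6  7  7
  R[8]: 1  2  3  4  5  6  6  6  7  8  8
  R[9]: 1  2  3  4  5  6  7  7  8  9  9
  R[10]: 1  2  3  4  5  6  7  8  9  10  10
  R[11]: 1  2  3  4  5  6  7  8  9  10  11

hence w(1..11) = (1, 6, 10, 2, 5, 4, 3, 9, 7, 8, 11).

ℓ(w)=16; the 5 essential cells (i,j,r):

[(3, 5, 1), (3, 9, 2), (5, 4, 2), (6, 3, 2), (8, 8, 6)]


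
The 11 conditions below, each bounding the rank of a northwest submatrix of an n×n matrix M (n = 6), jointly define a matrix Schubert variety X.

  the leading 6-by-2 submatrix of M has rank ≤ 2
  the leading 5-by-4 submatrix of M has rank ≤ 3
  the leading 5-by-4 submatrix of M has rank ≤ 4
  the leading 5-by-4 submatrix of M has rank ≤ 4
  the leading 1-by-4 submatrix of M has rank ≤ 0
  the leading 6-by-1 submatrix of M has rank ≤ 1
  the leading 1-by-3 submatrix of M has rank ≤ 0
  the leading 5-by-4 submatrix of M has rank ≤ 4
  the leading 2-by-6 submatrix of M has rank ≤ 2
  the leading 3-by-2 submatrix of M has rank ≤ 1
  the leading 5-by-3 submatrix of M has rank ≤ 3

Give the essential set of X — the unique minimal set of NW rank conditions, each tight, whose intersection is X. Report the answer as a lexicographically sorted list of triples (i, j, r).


Computing R[i][j] = min implied NW-rank bound (n=6, 11 conditions):

  0 | 0 | 0 | 0 | 1 | 1
  1 | 1 | 1 | 1 | 2 | 2
  1 | 1 | 2 | 2 | 3 | 3
  1 | 2 | 3 | 3 | 4 | 4
  1 | 2 | 3 | 3 | 4 | 5
  1 | 2 | 3 | 4 | 5 | 6

the unique w with this rank table is (5, 1, 3, 2, 6, 4).

Rothe diagram D(w) (6 cells), 3 SE-corners (essential conditions):

[(1, 4, 0), (3, 2, 1), (5, 4, 3)]


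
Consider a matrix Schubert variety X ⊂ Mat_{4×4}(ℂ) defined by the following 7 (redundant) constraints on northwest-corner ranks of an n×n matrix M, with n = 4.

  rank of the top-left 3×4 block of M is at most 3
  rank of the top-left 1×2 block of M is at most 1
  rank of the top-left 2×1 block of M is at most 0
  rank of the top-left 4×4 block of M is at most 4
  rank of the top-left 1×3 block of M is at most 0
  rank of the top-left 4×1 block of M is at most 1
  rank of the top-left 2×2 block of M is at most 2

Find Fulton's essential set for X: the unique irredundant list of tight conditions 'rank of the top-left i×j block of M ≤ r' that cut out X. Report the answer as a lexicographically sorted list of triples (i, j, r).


The tightest implied rank at each (i,j), from the 7 conditions:

  R[1]: 0 | 0 | 0 | 1
  R[2]: 0 | 1 | 1 | 2
  R[3]: 1 | 2 | 2 | 3
  R[4]: 1 | 2 | 3 | 4

reading off 1-entries of Δ²R: w = (4, 2, 1, 3).

2 SE-corners of the 4-cell Rothe diagram give Ess(w):

[(1, 3, 0), (2, 1, 0)]


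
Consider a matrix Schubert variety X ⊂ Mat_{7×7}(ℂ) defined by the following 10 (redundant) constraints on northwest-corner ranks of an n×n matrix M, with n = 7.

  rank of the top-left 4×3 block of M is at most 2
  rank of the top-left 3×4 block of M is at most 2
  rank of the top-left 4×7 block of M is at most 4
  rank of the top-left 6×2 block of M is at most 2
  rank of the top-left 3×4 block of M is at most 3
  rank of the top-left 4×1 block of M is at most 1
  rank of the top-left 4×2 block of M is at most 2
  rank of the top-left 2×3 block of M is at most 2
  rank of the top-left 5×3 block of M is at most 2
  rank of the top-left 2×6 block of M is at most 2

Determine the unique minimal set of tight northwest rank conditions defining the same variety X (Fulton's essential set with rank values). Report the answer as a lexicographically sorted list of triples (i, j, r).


Recovering R(i,j) via the rank-extension bound from the 10 conditions:

  R[1]: 1 1 1 1 1 1 1
  R[2]: 1 2 2 2 2 2 2
  R[3]: 1 2 2 2 3 3 3
  R[4]: 1 2 2 3 4 4 4
  R[5]: 1 2 2 3 4 5 5
  R[6]: 1 2 3 4 5 6 6
  R[7]: 1 2 3 4 5 6 7

the unique w with this rank table is (1, 2, 5, 4, 6, 3, 7).

ℓ(w)=4; the 2 essential cells (i,j,r):

[(3, 4, 2), (5, 3, 2)]


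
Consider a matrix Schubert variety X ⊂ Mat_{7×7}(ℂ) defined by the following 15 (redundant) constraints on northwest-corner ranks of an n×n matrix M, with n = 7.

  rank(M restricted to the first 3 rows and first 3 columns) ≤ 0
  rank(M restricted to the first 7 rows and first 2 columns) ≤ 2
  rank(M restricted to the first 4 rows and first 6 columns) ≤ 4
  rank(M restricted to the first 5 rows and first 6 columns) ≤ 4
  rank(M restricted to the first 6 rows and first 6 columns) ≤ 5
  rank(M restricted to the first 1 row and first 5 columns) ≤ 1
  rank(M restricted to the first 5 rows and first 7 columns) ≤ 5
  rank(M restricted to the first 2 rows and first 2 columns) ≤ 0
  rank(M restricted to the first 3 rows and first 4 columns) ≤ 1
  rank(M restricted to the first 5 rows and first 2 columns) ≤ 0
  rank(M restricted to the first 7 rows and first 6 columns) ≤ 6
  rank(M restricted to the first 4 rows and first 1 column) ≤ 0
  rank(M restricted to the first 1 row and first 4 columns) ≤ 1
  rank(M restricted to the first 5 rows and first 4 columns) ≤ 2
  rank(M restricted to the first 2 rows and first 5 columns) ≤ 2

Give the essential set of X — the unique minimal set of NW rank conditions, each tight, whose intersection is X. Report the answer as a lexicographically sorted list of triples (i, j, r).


Reconstructing r_w from the 15 given conditions:

  R[1]: 0 | 0 | 0 | 1 | 1 | 1 | 1
  R[2]: 0 | 0 | 0 | 1 | 2 | 2 | 2
  R[3]: 0 | 0 | 0 | 1 | 2 | 3 | 3
  R[4]: 0 | 0 | 1 | 2 | 3 | 4 | 4
  R[5]: 0 | 0 | 1 | 2 | 3 | 4 | 5
  R[6]: 1 | 1 | 2 | 3 | 4 | 5 | 6
  R[7]: 1 | 2 | 3 | 4 | 5 | 6 | 7

second differences of R give the permutation w = (4, 5, 6, 3, 7, 1, 2).

Rothe diagram D(w) (13 cells), 2 SE-corners (essential conditions):

[(3, 3, 0), (5, 2, 0)]


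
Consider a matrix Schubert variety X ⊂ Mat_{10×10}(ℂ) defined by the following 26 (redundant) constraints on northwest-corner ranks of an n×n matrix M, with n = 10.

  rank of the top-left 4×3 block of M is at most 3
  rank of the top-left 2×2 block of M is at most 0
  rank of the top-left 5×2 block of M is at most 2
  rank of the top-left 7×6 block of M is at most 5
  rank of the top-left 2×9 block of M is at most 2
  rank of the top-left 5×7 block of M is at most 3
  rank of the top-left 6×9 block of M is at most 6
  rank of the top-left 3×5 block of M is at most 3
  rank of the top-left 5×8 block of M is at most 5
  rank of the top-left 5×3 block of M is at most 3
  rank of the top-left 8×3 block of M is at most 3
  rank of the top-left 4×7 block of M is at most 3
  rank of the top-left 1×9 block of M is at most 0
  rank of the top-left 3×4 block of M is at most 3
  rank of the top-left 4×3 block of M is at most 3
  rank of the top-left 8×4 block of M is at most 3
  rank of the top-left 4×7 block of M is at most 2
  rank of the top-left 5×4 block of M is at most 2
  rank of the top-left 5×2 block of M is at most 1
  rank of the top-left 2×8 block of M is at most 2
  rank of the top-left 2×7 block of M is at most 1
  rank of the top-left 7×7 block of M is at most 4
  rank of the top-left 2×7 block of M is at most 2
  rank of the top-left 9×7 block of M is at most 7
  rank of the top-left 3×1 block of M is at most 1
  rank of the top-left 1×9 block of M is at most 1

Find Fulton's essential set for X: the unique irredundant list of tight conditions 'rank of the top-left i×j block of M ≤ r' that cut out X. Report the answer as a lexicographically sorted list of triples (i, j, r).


Propagating the 26 rank bounds to every northwest block:

  R[1]: 0, 0, 0, 0, 0, 0, 0, 0, 0, 1
  R[2]: 0, 0, 1, 1, 1, 1, 1, 1, 1, 2
  R[3]: 1, 1, 2, 2, 2, 2, 2, 2, 2, 3
  R[4]: 1, 1, 2, 2, 2, 2, 2, 3, 3, 4
  R[5]: 1, 1, 2, 2, 3, 3, 3, 4, 4, 5
  R[6]: 1, 2, 3, 3, 4, 4, 4, 5, 5, 6
  R[7]: 1, 2, 3, 3, 4, 4, 4, 5, 6, 7
  R[8]: 1, 2, 3, 3, 4, 5, 5, 6, 7, 8
  R[9]: 1, 2, 3, 4, 5, 6, 6, 7, 8, 9
  R[10]: 1, 2, 3, 4, 5, 6, 7, 8, 9, 10

hence w(1..10) = (10, 3, 1, 8, 5, 2, 9, 6, 4, 7).

D(w) has 22 cells with 7 SE-corners; essential set:

[(1, 9, 0), (2, 2, 0), (4, 7, 2), (5, 2, 1), (5, 4, 2), (7, 7, 4), (8, 4, 3)]


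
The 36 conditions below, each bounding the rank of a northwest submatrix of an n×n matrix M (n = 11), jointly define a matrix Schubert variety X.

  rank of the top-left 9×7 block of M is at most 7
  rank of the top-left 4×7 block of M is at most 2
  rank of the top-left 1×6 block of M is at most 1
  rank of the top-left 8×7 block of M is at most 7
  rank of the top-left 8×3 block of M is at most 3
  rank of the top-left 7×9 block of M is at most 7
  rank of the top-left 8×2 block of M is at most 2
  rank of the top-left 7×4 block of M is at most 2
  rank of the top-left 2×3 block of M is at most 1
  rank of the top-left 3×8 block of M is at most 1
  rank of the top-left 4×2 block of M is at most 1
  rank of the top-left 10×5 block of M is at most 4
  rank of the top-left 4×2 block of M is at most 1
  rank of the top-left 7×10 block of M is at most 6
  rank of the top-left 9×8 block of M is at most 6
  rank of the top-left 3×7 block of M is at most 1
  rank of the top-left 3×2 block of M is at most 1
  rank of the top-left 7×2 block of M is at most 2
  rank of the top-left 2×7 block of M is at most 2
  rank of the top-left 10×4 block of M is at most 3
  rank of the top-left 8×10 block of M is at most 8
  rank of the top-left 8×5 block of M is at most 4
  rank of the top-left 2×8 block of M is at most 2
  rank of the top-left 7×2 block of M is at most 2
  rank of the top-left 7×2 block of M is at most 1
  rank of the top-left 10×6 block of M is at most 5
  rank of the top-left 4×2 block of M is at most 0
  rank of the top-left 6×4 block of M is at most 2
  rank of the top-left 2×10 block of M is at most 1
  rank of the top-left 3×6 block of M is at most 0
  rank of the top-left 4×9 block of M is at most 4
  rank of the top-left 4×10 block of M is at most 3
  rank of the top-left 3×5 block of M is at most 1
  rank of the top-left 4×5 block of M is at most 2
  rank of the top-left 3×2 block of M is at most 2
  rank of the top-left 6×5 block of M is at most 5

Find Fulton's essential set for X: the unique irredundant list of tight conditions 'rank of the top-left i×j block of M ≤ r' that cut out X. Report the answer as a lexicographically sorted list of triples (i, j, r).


Recovering R(i,j) via the rank-extension bound from the 36 conditions:

  0, 0, 0, 0, 0, 0, 1, 1, 1, 1, 1
  0, 0, 0, 0, 0, 0, 1, 1, 1, 1, 2
  0, 0, 0, 0, 0, 0, 1, 1, 2, 2, 3
  0, 0, 1, 1, 1, 1, 2, 2, 3, 3, 4
  1, 1, 2, 2, 2, 2, 3, 3, 4, 4, 5
  1, 1, 2, 2, 3, 3, 4, 4, 5, 5, 6
  1, 1, 2, 2, 3, 4, 5, 5, 6, 6, 7
  1, 2, 3, 3, 4, 5, 6, 6, 7, 7, 8
  1, 2, 3, 3, 4, 5, 6, 6, 7, 8, 9
  1, 2, 3, 3, 4, 5, 6, 7, 8, 9, 10
  1, 2, 3, 4, 5, 6, 7, 8, 9, 10, 11

giving w = (7, 11, 9, 3, 1, 5, 6, 2, 10, 8, 4) via Δ²R.

D(w) has 31 cells with 8 SE-corners; essential set:

[(2, 10, 1), (3, 6, 0), (3, 8, 1), (4, 2, 0), (7, 2, 1), (7, 4, 2), (9, 8, 6), (10, 4, 3)]


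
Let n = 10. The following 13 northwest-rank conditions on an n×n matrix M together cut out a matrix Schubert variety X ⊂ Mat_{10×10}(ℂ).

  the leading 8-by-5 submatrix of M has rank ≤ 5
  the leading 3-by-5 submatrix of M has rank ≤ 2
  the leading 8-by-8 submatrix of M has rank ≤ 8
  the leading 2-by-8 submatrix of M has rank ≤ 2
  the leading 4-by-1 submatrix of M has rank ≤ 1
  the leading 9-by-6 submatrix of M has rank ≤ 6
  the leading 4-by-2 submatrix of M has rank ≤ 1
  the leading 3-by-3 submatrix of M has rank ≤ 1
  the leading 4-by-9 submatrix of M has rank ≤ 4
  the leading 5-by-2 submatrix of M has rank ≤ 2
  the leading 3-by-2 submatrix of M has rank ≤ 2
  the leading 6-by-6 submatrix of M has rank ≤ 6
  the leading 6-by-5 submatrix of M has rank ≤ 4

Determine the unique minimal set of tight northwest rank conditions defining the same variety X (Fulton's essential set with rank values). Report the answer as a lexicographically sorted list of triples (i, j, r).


Recovering R(i,j) via the rank-extension bound from the 13 conditions:

  1  1  1  1  1  1  1  1  1  1
  1  1  1  2  2  2  2  2  2  2
  1  1  1  2  2  3  3  3  3  3
  1  1  2  3  3  4  4  4  4  4
  1  2  3  4  4  5  5  5  5  5
  1  2  3  4  4  5  6  6  6  6
  1  2  3  4  5  6  7  7  7  7
  1  2  3  4  5  6  7  8  8  8
  1  2  3  4  5  6  7  8  9  9
  1  2  3  4  5  6  7  8  9  10

hence w(1..10) = (1, 4, 6, 3, 2, 7, 5, 8, 9, 10).

|D(w)|=7, |Ess(w)|=4:

[(3, 3, 1), (3, 5, 2), (4, 2, 1), (6, 5, 4)]


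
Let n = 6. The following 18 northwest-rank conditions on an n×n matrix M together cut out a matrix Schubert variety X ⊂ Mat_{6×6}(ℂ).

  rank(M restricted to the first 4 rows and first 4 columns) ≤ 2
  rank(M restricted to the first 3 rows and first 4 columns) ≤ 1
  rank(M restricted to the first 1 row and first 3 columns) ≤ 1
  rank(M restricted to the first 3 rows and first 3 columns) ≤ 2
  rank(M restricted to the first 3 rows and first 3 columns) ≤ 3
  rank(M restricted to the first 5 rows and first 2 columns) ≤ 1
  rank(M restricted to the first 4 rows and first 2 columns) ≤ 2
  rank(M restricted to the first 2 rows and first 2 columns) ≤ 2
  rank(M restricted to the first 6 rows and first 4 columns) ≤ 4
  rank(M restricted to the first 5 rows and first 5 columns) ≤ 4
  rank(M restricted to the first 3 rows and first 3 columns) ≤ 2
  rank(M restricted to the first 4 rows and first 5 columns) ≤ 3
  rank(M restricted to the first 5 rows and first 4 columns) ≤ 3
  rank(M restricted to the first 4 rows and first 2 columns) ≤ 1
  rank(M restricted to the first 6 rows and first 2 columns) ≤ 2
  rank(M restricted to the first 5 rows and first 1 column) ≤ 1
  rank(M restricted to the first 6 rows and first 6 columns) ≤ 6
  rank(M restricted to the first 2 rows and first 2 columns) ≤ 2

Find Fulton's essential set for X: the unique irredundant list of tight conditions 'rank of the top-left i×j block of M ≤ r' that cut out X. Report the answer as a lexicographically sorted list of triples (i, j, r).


Reconstructing r_w from the 18 given conditions:

  1, 1, 1, 1, 1, 1
  1, 1, 1, 1, 2, 2
  1, 1, 1, 1, 2, 3
  1, 1, 2, 2, 3, 4
  1, 1, 2, 3, 4, 5
  1, 2, 3, 4, 5, 6

hence w(1..6) = (1, 5, 6, 3, 4, 2).

D(w) has 8 cells with 2 SE-corners; essential set:

[(3, 4, 1), (5, 2, 1)]


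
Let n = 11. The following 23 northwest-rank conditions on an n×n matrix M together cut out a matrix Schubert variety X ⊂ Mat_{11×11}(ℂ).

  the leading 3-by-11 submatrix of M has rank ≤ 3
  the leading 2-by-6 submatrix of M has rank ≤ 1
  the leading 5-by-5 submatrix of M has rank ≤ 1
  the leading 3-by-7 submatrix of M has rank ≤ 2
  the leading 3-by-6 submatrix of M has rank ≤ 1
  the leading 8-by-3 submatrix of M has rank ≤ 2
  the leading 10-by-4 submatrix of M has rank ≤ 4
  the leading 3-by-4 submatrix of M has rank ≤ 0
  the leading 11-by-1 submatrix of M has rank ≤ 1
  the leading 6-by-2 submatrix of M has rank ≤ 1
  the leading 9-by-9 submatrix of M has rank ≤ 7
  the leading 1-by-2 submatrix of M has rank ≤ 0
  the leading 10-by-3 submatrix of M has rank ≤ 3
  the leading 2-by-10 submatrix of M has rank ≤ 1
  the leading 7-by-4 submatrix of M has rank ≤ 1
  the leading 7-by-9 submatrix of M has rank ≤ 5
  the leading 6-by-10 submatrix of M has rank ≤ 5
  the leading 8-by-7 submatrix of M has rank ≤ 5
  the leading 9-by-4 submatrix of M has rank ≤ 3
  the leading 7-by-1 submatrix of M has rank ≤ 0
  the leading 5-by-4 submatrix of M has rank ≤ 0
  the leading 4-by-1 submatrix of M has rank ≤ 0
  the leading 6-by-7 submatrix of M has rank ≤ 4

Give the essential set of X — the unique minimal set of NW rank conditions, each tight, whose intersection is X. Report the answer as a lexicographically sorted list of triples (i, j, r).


Propagating the 23 rank bounds to every northwest block:

  R[1]: 0  0  0  0  1  1  1  1  1  1  1
  R[2]: 0  0  0  0  1  1  1  1  1  1  2
  R[3]: 0  0  0  0  1  1  2  2  2  2  3
  R[4]: 0  0  0  0  1  2  3  3  3  3  4
  R[5]: 0  0  0  0  1  2  3  4  4  4  5
  R[6]: 0  1  1  1  2  3  4  5  5  5  6
  R[7]: 0  1  1  1  2  3  4  5  5  6  7
  R[8]: 1  2  2  2  3  4  5  6  6  7  8
  R[9]: 1  2  3  3  4  5  6  7  7  8  9
  R[10]: 1  2  3  4  5  6  7  8  8  9  10
  R[11]: 1  2  3  4  5  6  7  8  9  10  11

second differences of R give the permutation w = (5, 11, 7, 6, 8, 2, 10, 1, 3, 4, 9).

|D(w)|=31, |Ess(w)|=6:

[(2, 10, 1), (3, 6, 1), (5, 4, 0), (7, 1, 0), (7, 4, 1), (7, 9, 5)]


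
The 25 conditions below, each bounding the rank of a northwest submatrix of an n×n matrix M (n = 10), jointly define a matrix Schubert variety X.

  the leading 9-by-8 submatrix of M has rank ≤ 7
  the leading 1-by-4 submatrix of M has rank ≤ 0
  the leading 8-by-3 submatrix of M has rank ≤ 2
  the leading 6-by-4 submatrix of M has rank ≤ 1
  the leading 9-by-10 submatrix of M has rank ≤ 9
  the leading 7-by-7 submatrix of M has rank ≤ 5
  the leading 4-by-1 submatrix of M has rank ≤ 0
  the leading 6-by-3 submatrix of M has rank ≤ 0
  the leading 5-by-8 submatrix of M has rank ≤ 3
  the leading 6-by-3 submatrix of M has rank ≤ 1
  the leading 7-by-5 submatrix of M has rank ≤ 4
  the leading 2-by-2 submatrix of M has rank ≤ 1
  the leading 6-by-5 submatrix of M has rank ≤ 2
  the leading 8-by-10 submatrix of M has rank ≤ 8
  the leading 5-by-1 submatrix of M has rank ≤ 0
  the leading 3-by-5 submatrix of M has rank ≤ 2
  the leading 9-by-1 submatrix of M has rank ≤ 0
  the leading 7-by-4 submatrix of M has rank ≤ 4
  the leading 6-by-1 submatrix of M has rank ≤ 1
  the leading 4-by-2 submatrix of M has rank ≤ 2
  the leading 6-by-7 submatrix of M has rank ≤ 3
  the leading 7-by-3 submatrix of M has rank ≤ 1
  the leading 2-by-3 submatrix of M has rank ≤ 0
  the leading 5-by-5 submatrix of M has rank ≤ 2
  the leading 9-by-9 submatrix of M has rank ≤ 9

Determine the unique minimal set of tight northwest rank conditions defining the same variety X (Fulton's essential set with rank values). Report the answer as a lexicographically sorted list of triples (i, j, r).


Rank table r_w(10×10) implied by the 25 constraints:

  row 1: 0  0  0  0  1  1  1  1  1  1
  row 2: 0  0  0  1  2  2  2  2  2  2
  row 3: 0  0  0  1  2  3  3  3  3  3
  row 4: 0  0  0  1  2  3  3  3  4  4
  row 5: 0  0  0  1  2  3  3  3  4  5
  row 6: 0  0  0  1  2  3  3  4  5  6
  row 7: 0  1  1  2  3  4  4  5  6  7
  row 8: 0  1  2  3  4  5  5  6  7  8
  row 9: 0  1  2  3  4  5  6  7  8  9
  row 10: 1  2  3  4  5  6  7  8  9  10

second differences of R give the permutation w = (5, 4, 6, 9, 10, 8, 2, 3, 7, 1).

Rothe diagram D(w) (27 cells), 5 SE-corners (essential conditions):

[(1, 4, 0), (5, 8, 3), (6, 3, 0), (6, 7, 3), (9, 1, 0)]


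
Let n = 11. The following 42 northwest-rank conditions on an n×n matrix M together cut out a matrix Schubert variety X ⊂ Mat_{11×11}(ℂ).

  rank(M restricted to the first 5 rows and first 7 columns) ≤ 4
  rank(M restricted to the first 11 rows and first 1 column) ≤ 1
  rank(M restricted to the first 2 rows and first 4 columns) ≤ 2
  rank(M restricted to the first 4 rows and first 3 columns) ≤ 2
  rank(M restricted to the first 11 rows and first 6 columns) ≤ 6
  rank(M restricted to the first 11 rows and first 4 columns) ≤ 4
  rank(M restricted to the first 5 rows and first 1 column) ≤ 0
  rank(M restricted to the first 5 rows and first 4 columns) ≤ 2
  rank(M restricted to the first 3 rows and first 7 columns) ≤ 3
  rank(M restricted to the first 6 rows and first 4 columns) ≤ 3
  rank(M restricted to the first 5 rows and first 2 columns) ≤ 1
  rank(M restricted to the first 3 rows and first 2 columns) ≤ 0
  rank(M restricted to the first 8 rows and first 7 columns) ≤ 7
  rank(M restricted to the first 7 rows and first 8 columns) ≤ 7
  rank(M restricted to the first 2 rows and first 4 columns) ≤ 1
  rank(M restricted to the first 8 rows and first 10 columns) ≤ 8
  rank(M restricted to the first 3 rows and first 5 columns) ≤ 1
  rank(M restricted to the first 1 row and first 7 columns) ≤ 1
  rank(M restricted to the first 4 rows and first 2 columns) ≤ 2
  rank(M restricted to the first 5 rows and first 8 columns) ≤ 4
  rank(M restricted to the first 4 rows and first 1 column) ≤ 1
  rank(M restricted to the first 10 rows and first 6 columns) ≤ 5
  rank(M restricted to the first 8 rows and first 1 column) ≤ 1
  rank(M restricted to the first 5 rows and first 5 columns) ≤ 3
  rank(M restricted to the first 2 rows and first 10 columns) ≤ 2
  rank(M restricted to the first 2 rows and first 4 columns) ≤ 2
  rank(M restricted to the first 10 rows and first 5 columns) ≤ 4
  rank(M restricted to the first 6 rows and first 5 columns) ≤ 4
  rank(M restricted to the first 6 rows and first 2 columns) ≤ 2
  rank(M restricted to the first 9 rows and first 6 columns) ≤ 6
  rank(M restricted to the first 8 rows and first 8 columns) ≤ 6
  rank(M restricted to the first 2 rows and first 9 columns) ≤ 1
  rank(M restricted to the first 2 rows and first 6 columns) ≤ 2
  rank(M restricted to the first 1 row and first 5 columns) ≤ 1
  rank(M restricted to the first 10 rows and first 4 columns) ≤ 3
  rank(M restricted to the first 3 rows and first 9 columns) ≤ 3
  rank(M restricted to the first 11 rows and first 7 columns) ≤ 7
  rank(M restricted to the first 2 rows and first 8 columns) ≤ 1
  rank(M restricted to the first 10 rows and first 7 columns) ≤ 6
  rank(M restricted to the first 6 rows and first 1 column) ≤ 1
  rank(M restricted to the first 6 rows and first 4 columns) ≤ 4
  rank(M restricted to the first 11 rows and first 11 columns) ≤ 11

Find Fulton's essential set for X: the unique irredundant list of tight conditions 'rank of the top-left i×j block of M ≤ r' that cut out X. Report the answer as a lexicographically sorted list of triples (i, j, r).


Reconstructing r_w from the 42 given conditions:

  R[1]: 0 | 0 | 1 | 1 | 1 | 1 | 1 | 1 | 1 | 1 | 1
  R[2]: 0 | 0 | 1 | 1 | 1 | 1 | 1 | 1 | 1 | 2 | 2
  R[3]: 0 | 0 | 1 | 1 | 1 | 2 | 2 | 2 | 2 | 3 | 3
  R[4]: 0 | 1 | 2 | 2 | 2 | 3 | 3 | 3 | 3 | 4 | 4
  R[5]: 0 | 1 | 2 | 2 | 3 | 4 | 4 | 4 | 4 | 5 | 5
  R[6]: 1 | 2 | 3 | 3 | 4 | 5 | 5 | 5 | 5 | 6 | 6
  R[7]: 1 | 2 | 3 | 3 | 4 | 5 | 6 | 6 | 6 | 7 | 7
  R[8]: 1 | 2 | 3 | 3 | 4 | 5 | 6 | 6 | 7 | 8 | 8
  R[9]: 1 | 2 | 3 | 3 | 4 | 5 | 6 | 7 | 8 | 9 | 9
  R[10]: 1 | 2 | 3 | 3 | 4 | 5 | 6 | 7 | 8 | 9 | 10
  R[11]: 1 | 2 | 3 | 4 | 5 | 6 | 7 | 8 | 9 | 10 | 11

hence w(1..11) = (3, 10, 6, 2, 5, 1, 7, 9, 8, 11, 4).

ℓ(w)=22; the 7 essential cells (i,j,r):

[(2, 9, 1), (3, 2, 0), (3, 5, 1), (5, 1, 0), (5, 4, 2), (8, 8, 6), (10, 4, 3)]


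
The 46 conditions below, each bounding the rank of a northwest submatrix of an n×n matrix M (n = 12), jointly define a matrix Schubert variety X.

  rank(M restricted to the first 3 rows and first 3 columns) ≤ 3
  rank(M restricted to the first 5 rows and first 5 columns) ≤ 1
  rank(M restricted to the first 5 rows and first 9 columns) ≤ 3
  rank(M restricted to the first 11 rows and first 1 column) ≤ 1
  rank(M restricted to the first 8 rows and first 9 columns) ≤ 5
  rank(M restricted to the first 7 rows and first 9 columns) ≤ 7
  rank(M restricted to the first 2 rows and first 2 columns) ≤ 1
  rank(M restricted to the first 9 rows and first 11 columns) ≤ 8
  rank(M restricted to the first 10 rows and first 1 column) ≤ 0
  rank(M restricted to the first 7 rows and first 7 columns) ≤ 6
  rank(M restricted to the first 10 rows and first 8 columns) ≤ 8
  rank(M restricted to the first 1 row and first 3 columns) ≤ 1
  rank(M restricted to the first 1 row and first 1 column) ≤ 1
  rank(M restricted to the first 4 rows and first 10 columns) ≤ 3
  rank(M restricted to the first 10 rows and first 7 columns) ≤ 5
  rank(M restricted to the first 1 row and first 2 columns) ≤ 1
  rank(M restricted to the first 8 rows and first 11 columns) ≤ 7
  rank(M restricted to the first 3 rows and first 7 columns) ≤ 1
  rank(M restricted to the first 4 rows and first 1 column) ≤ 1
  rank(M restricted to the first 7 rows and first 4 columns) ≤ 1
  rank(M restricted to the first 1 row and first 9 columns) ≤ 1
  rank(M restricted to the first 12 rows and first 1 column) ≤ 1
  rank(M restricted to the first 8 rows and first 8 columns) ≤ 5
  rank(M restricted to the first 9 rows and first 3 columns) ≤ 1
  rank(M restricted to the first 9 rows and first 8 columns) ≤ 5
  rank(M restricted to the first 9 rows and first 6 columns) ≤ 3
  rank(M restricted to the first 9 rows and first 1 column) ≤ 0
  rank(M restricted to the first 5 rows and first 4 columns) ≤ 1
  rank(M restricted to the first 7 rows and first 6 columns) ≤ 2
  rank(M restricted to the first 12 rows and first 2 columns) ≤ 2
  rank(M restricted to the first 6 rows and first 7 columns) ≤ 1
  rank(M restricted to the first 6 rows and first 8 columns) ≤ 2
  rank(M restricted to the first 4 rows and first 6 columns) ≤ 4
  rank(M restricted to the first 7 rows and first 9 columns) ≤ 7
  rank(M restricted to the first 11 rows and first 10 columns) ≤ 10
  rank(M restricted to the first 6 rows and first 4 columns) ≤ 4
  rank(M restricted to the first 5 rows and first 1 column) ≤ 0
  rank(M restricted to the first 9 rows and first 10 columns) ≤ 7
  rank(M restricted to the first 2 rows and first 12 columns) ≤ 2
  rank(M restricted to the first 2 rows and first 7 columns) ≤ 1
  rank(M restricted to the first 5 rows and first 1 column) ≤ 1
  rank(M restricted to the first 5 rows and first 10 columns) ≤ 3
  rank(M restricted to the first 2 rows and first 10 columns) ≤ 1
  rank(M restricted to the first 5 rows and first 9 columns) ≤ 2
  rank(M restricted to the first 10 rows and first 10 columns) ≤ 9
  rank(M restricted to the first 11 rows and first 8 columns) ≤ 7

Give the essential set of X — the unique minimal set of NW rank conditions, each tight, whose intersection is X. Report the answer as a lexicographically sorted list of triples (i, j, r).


The tightest implied rank at each (i,j), from the 46 conditions:

  R[1]: 0 | 1 | 1 | 1 | 1 | 1 | 1 | 1 | 1 | 1 | 1 | 1
  R[2]: 0 | 1 | 1 | 1 | 1 | 1 | 1 | 1 | 1 | 1 | 2 | 2
  R[3]: 0 | 1 | 1 | 1 | 1 | 1 | 1 | 2 | 2 | 2 | 3 | 3
  R[4]: 0 | 1 | 1 | 1 | 1 | 1 | 1 | 2 | 2 | 3 | 4 | 4
  R[5]: 0 | 1 | 1 | 1 | 1 | 1 | 1 | 2 | 2 | 3 | 4 | 5
  R[6]: 0 | 1 | 1 | 1 | 1 | 1 | 1 | 2 | 3 | 4 | 5 | 6
  R[7]: 0 | 1 | 1 | 1 | 2 | 2 | 2 | 3 | 4 | 5 | 6 | 7
  R[8]: 0 | 1 | 1 | 2 | 3 | 3 | 3 | 4 | 5 | 6 | 7 | 8
  R[9]: 0 | 1 | 1 | 2 | 3 | 3 | 4 | 5 | 6 | 7 | 8 | 9
  R[10]: 0 | 1 | 2 | 3 | 4 | 4 | 5 | 6 | 7 | 8 | 9 | 10
  R[11]: 1 | 2 | 3 | 4 | 5 | 5 | 6 | 7 | 8 | 9 | 10 | 11
  R[12]: 1 | 2 | 3 | 4 | 5 | 6 | 7 | 8 | 9 | 10 | 11 | 12

reading off 1-entries of Δ²R: w = (2, 11, 8, 10, 12, 9, 5, 4, 7, 3, 1, 6).

ℓ(w)=45; the 7 essential cells (i,j,r):

[(2, 10, 1), (5, 9, 2), (6, 7, 1), (7, 4, 1), (9, 3, 1), (9, 6, 3), (10, 1, 0)]


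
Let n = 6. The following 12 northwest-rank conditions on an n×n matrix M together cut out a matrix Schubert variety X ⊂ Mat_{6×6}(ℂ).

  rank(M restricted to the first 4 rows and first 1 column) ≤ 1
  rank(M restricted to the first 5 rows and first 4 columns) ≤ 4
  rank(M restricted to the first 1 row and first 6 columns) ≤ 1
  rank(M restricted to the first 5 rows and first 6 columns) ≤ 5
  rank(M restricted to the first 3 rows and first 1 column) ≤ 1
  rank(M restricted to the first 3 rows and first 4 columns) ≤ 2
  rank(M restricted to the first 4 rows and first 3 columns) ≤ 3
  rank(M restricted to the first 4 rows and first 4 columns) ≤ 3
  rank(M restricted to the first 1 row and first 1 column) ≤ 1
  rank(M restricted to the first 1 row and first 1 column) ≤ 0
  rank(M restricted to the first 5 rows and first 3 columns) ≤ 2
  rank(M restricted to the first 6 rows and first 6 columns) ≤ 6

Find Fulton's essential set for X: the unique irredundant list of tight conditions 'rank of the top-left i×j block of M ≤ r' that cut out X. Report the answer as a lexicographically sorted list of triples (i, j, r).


Recovering R(i,j) via the rank-extension bound from the 12 conditions:

  row 1: 0  1  1  1  1  1
  row 2: 1  2  2  2  2  2
  row 3: 1  2  2  2  3  3
  row 4: 1  2  2  3  4  4
  row 5: 1  2  2  3  4  5
  row 6: 1  2  3  4  5  6

second differences of R give the permutation w = (2, 1, 5, 4, 6, 3).

Fulton essential set (3 of the 5 Rothe cells):

[(1, 1, 0), (3, 4, 2), (5, 3, 2)]
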